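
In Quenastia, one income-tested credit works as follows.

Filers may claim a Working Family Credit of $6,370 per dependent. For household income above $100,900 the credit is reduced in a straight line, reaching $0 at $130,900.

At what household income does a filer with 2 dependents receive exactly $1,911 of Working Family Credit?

Full credit = 2 × $6,370 = $12,740.
$1,911 is 1,911/12,740 of the full $12,740, so 10,829/12,740 of the $30,000 range has been used: income = $100,900 + $30,000 × 10,829/12,740 = $126,400.

$126,400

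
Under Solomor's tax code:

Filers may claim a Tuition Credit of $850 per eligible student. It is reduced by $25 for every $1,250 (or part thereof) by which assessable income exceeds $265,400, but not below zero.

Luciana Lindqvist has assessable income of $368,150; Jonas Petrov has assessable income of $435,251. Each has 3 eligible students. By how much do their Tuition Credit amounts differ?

$475

Luciana ($368,150): Tuition Credit: base = 3 × $850 = $2,550. income exceeds $265,400 by $102,750, which is 83 full-or-partial $1,250 increments; reduction = 83 × $25 = $2,075, leaving $475.
Jonas ($435,251): Tuition Credit: base = 3 × $850 = $2,550. income exceeds $265,400 by $169,851 → 136 increments × $25 = $3,400 ≥ base, so the credit is $0.
Difference: |$475 − $0| = $475.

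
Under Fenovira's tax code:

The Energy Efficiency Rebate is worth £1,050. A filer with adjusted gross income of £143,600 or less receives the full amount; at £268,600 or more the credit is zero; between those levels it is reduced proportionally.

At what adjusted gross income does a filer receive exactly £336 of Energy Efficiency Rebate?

£228,600

£336 is 336/1,050 of the full £1,050, so 714/1,050 of the £125,000 range has been used: income = £143,600 + £125,000 × 714/1,050 = £228,600.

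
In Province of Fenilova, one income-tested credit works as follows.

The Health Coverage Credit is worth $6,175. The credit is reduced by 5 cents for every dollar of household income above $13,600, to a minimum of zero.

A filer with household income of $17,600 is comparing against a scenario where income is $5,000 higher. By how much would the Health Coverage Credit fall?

At $17,600 — 5% of the $4,000 excess over $13,600 is $200; credit = $6,175 − $200 = $5,975.
At $22,600 — 5% of the $9,000 excess over $13,600 is $450; credit = $6,175 − $450 = $5,725.
Lost: $5,975 − $5,725 = $250.

$250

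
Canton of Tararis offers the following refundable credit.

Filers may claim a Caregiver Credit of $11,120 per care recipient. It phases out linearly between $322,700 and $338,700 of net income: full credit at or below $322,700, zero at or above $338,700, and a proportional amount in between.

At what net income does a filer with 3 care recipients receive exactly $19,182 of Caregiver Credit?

$329,500

Full credit = 3 × $11,120 = $33,360.
$19,182 is 19,182/33,360 of the full $33,360, so 14,178/33,360 of the $16,000 range has been used: income = $322,700 + $16,000 × 14,178/33,360 = $329,500.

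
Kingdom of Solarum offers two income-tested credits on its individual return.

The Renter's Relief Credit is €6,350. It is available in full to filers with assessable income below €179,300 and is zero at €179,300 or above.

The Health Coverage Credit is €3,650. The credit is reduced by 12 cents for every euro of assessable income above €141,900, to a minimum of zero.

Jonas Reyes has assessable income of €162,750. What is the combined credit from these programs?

Renter's Relief Credit: €162,750 is below the €179,300 cutoff, so the full €6,350 applies.
Health Coverage Credit: 12% of the €20,850 excess over €141,900 is €2,502; credit = €3,650 − €2,502 = €1,148.
Total: €6,350 + €1,148 = €7,498.

€7,498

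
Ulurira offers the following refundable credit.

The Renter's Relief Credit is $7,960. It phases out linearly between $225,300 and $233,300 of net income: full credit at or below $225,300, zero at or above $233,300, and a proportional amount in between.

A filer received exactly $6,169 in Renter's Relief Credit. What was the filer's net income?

$227,100

$6,169 is 6,169/7,960 of the full $7,960, so 1,791/7,960 of the $8,000 range has been used: income = $225,300 + $8,000 × 1,791/7,960 = $227,100.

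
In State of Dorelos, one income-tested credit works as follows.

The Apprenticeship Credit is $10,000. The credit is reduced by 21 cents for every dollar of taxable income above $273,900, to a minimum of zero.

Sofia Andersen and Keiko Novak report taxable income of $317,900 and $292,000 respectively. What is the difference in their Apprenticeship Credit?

Sofia ($317,900): Apprenticeship Credit: 21% of the $44,000 excess over $273,900 is $9,240; credit = $10,000 − $9,240 = $760.
Keiko ($292,000): Apprenticeship Credit: 21% of the $18,100 excess over $273,900 is $3,801; credit = $10,000 − $3,801 = $6,199.
Difference: |$760 − $6,199| = $5,439.

$5,439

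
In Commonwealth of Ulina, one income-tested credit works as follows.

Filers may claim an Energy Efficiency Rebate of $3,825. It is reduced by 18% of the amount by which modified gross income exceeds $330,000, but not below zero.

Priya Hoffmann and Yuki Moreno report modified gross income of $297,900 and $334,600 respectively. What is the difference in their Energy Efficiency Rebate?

Priya ($297,900): Energy Efficiency Rebate: $297,900 is at or below the $330,000 threshold, so the full $3,825 applies.
Yuki ($334,600): Energy Efficiency Rebate: 18% of the $4,600 excess over $330,000 is $828; credit = $3,825 − $828 = $2,997.
Difference: |$3,825 − $2,997| = $828.

$828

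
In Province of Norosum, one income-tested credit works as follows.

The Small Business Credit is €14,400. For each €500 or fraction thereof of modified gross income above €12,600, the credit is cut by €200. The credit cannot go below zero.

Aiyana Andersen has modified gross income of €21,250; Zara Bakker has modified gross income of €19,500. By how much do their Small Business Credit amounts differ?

Aiyana (€21,250): Small Business Credit: income exceeds €12,600 by €8,650, which is 18 full-or-partial €500 increments; reduction = 18 × €200 = €3,600, leaving €10,800.
Zara (€19,500): Small Business Credit: income exceeds €12,600 by €6,900, which is 14 full-or-partial €500 increments; reduction = 14 × €200 = €2,800, leaving €11,600.
Difference: |€10,800 − €11,600| = €800.

€800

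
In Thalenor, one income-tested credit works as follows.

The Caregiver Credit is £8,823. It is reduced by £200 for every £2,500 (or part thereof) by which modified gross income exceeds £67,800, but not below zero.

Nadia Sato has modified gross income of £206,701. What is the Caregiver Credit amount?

Caregiver Credit: income exceeds £67,800 by £138,901 → 56 increments × £200 = £11,200 ≥ base, so the credit is £0.

£0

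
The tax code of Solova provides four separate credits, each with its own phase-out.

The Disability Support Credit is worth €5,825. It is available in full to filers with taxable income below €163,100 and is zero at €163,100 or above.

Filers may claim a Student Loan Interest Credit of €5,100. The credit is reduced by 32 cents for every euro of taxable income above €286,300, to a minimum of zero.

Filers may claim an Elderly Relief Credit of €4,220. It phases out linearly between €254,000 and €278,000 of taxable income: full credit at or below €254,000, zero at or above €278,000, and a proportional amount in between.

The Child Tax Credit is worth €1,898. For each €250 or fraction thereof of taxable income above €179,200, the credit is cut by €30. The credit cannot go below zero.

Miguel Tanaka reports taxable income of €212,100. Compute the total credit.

€9,320

Disability Support Credit: €212,100 meets or exceeds the €163,100 cutoff, so the credit is €0.
Student Loan Interest Credit: €212,100 is at or below the €286,300 threshold, so the full €5,100 applies.
Elderly Relief Credit: €212,100 is at or below the €254,000 threshold, so the full €4,220 applies.
Child Tax Credit: income exceeds €179,200 by €32,900 → 132 increments × €30 = €3,960 ≥ base, so the credit is €0.
Total: €0 + €5,100 + €4,220 + €0 = €9,320.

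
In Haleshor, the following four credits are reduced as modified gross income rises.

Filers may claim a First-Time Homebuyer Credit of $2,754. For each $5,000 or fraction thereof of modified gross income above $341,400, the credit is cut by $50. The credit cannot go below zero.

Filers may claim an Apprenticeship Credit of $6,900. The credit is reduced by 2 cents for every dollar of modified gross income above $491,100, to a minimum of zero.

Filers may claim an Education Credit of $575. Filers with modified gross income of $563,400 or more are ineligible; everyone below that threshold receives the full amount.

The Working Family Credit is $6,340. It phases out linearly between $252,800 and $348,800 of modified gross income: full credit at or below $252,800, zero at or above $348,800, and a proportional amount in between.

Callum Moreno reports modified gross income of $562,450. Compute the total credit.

$6,552

First-Time Homebuyer Credit: income exceeds $341,400 by $221,050, which is 45 full-or-partial $5,000 increments; reduction = 45 × $50 = $2,250, leaving $504.
Apprenticeship Credit: 2% of the $71,350 excess over $491,100 is $1,427; credit = $6,900 − $1,427 = $5,473.
Education Credit: $562,450 is below the $563,400 cutoff, so the full $575 applies.
Working Family Credit: $562,450 is at or above $348,800, so the credit is $0.
Total: $504 + $5,473 + $575 + $0 = $6,552.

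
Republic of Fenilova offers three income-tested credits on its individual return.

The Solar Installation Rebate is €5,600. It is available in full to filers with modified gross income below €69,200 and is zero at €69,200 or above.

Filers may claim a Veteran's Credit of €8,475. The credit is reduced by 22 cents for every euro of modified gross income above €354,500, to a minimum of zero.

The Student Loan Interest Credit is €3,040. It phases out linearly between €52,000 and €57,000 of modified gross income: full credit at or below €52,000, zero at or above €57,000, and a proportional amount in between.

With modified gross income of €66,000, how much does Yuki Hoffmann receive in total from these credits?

Solar Installation Rebate: €66,000 is below the €69,200 cutoff, so the full €5,600 applies.
Veteran's Credit: €66,000 is at or below the €354,500 threshold, so the full €8,475 applies.
Student Loan Interest Credit: €66,000 is at or above €57,000, so the credit is €0.
Total: €5,600 + €8,475 + €0 = €14,075.

€14,075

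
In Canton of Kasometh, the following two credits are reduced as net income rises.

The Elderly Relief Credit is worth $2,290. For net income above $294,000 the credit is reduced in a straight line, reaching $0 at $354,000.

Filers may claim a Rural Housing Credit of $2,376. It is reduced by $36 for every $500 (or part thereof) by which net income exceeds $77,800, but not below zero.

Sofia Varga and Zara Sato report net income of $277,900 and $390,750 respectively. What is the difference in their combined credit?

Sofia ($277,900): Elderly Relief Credit: $277,900 is at or below the $294,000 threshold, so the full $2,290 applies. Rural Housing Credit: income exceeds $77,800 by $200,100 → 401 increments × $36 = $14,436 ≥ base, so the credit is $0. total $2,290 + $0 = $2,290
Zara ($390,750): Elderly Relief Credit: $390,750 is at or above $354,000, so the credit is $0. Rural Housing Credit: income exceeds $77,800 by $312,950 → 626 increments × $36 = $22,536 ≥ base, so the credit is $0. total $0 + $0 = $0
Difference: |$2,290 − $0| = $2,290.

$2,290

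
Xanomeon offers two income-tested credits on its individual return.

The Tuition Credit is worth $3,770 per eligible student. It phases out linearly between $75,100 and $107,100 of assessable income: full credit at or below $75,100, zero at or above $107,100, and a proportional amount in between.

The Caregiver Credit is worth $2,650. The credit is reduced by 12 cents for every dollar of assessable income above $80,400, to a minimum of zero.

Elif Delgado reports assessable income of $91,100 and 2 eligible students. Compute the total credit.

Tuition Credit: base = 2 × $3,770 = $7,540. $91,100 is $16,000 into a $32,000 phase-out range, leaving 16,000/32,000 of the credit: $7,540 × 16,000/32,000 = $3,770.
Caregiver Credit: 12% of the $10,700 excess over $80,400 is $1,284; credit = $2,650 − $1,284 = $1,366.
Total: $3,770 + $1,366 = $5,136.

$5,136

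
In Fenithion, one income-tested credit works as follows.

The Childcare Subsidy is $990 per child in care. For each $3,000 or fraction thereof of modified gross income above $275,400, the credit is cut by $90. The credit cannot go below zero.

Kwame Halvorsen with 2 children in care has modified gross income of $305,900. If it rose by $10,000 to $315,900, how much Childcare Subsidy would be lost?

$270

At $305,900 — base = 2 × $990 = $1,980. income exceeds $275,400 by $30,500, which is 11 full-or-partial $3,000 increments; reduction = 11 × $90 = $990, leaving $990.
At $315,900 — base = 2 × $990 = $1,980. income exceeds $275,400 by $40,500, which is 14 full-or-partial $3,000 increments; reduction = 14 × $90 = $1,260, leaving $720.
Lost: $990 − $720 = $270.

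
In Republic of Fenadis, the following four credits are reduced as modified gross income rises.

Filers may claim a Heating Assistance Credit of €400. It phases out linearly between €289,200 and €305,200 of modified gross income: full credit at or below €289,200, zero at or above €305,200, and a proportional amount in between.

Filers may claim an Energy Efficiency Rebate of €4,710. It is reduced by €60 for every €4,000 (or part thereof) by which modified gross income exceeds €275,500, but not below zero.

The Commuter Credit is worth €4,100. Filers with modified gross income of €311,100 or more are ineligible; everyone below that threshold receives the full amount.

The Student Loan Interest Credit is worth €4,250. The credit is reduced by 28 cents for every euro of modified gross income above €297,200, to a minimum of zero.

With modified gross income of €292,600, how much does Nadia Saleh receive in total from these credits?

Heating Assistance Credit: €292,600 is €3,400 into a €16,000 phase-out range, leaving 12,600/16,000 of the credit: €400 × 12,600/16,000 = €315.
Energy Efficiency Rebate: income exceeds €275,500 by €17,100, which is 5 full-or-partial €4,000 increments; reduction = 5 × €60 = €300, leaving €4,410.
Commuter Credit: €292,600 is below the €311,100 cutoff, so the full €4,100 applies.
Student Loan Interest Credit: €292,600 is at or below the €297,200 threshold, so the full €4,250 applies.
Total: €315 + €4,410 + €4,100 + €4,250 = €13,075.

€13,075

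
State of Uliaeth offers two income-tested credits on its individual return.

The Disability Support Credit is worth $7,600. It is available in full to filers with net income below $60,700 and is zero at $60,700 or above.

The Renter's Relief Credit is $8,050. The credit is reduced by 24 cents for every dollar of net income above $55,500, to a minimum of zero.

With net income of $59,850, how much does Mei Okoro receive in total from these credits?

$14,606

Disability Support Credit: $59,850 is below the $60,700 cutoff, so the full $7,600 applies.
Renter's Relief Credit: 24% of the $4,350 excess over $55,500 is $1,044; credit = $8,050 − $1,044 = $7,006.
Total: $7,600 + $7,006 = $14,606.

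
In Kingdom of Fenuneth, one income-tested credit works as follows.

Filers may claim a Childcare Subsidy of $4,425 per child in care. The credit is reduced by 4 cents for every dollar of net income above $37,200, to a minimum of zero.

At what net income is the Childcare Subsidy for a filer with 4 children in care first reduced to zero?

Full credit = 4 × $4,425 = $17,700.
The credit falls by 4% of each dollar above $37,200, so it reaches zero when the excess is $17,700 / 4% = $442,500: income = $37,200 + $442,500 = $479,700.

$479,700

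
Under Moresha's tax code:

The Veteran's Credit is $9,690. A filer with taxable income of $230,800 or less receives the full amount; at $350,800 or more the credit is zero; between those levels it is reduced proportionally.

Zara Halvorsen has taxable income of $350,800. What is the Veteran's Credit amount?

Veteran's Credit: $350,800 is at or above $350,800, so the credit is $0.

$0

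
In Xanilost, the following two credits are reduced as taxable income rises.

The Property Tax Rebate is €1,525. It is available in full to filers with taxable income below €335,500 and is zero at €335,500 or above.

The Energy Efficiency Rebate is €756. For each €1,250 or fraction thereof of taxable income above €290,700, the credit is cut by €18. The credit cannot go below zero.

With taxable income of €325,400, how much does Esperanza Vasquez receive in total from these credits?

Property Tax Rebate: €325,400 is below the €335,500 cutoff, so the full €1,525 applies.
Energy Efficiency Rebate: income exceeds €290,700 by €34,700, which is 28 full-or-partial €1,250 increments; reduction = 28 × €18 = €504, leaving €252.
Total: €1,525 + €252 = €1,777.

€1,777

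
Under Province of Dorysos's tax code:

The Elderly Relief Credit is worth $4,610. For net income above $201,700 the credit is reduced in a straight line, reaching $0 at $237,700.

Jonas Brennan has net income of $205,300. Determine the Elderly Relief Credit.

Elderly Relief Credit: $205,300 is $3,600 into a $36,000 phase-out range, leaving 32,400/36,000 of the credit: $4,610 × 32,400/36,000 = $4,149.

$4,149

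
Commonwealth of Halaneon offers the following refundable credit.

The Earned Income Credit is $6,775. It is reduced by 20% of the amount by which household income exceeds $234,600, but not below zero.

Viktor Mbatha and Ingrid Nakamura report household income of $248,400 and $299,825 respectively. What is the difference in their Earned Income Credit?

$4,015

Viktor ($248,400): Earned Income Credit: 20% of the $13,800 excess over $234,600 is $2,760; credit = $6,775 − $2,760 = $4,015.
Ingrid ($299,825): Earned Income Credit: 20% of the $65,225 excess over $234,600 is $13,045 ≥ base, so the credit is $0.
Difference: |$4,015 − $0| = $4,015.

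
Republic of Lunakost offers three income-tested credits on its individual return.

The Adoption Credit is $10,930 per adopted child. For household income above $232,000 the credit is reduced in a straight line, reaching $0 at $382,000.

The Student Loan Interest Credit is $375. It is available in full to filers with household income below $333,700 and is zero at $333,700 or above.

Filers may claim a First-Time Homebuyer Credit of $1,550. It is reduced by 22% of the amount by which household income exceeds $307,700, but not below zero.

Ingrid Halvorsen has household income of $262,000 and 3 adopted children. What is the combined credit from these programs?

$28,157

Adoption Credit: base = 3 × $10,930 = $32,790. $262,000 is $30,000 into a $150,000 phase-out range, leaving 120,000/150,000 of the credit: $32,790 × 120,000/150,000 = $26,232.
Student Loan Interest Credit: $262,000 is below the $333,700 cutoff, so the full $375 applies.
First-Time Homebuyer Credit: $262,000 is at or below the $307,700 threshold, so the full $1,550 applies.
Total: $26,232 + $375 + $1,550 = $28,157.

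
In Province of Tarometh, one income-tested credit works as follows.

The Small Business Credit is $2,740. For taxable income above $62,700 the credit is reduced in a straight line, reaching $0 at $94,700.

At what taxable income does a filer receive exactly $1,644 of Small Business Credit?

$1,644 is 1,644/2,740 of the full $2,740, so 1,096/2,740 of the $32,000 range has been used: income = $62,700 + $32,000 × 1,096/2,740 = $75,500.

$75,500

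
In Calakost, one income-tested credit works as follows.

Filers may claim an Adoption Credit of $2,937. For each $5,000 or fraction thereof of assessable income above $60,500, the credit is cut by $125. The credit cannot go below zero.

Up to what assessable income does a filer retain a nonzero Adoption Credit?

After 23 increments the reduction is 23 × $125 = $2,875, leaving $62; one more increment wipes it out. Increment 23 ends at excess 23 × $5,000 = $115,000, so the highest qualifying income is $60,500 + $115,000 = $175,500.

$175,500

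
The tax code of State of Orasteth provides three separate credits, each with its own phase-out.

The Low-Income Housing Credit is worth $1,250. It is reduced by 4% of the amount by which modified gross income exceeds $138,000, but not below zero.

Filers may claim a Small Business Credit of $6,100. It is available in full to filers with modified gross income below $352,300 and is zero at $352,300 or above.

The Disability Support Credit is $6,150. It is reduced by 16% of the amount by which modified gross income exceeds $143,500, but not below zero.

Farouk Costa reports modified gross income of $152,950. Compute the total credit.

Low-Income Housing Credit: 4% of the $14,950 excess over $138,000 is $598; credit = $1,250 − $598 = $652.
Small Business Credit: $152,950 is below the $352,300 cutoff, so the full $6,100 applies.
Disability Support Credit: 16% of the $9,450 excess over $143,500 is $1,512; credit = $6,150 − $1,512 = $4,638.
Total: $652 + $6,100 + $4,638 = $11,390.

$11,390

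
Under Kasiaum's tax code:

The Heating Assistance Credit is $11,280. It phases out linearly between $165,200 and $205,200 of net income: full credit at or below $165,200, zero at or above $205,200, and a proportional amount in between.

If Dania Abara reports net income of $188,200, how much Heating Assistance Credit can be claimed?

Heating Assistance Credit: $188,200 is $23,000 into a $40,000 phase-out range, leaving 17,000/40,000 of the credit: $11,280 × 17,000/40,000 = $4,794.

$4,794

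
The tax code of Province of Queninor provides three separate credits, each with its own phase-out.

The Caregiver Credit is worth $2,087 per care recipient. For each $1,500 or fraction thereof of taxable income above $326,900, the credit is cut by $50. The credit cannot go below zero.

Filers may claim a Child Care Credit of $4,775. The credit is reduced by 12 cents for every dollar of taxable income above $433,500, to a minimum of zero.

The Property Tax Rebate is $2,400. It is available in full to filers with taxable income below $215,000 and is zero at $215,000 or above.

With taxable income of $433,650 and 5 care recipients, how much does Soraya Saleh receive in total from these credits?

Caregiver Credit: base = 5 × $2,087 = $10,435. income exceeds $326,900 by $106,750, which is 72 full-or-partial $1,500 increments; reduction = 72 × $50 = $3,600, leaving $6,835.
Child Care Credit: 12% of the $150 excess over $433,500 is $18; credit = $4,775 − $18 = $4,757.
Property Tax Rebate: $433,650 meets or exceeds the $215,000 cutoff, so the credit is $0.
Total: $6,835 + $4,757 + $0 = $11,592.

$11,592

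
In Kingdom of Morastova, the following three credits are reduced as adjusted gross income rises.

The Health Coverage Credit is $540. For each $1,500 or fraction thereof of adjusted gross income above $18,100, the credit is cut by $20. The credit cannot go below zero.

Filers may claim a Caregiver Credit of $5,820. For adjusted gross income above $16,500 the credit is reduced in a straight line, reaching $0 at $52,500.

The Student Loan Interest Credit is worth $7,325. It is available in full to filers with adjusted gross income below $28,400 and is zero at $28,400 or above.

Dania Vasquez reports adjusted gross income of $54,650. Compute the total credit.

Health Coverage Credit: income exceeds $18,100 by $36,550, which is 25 full-or-partial $1,500 increments; reduction = 25 × $20 = $500, leaving $40.
Caregiver Credit: $54,650 is at or above $52,500, so the credit is $0.
Student Loan Interest Credit: $54,650 meets or exceeds the $28,400 cutoff, so the credit is $0.
Total: $40 + $0 + $0 = $40.

$40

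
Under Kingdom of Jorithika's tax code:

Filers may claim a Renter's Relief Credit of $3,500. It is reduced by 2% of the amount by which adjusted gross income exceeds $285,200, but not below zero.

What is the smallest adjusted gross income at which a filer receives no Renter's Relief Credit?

The credit falls by 2% of each dollar above $285,200, so it reaches zero when the excess is $3,500 / 2% = $175,000: income = $285,200 + $175,000 = $460,200.

$460,200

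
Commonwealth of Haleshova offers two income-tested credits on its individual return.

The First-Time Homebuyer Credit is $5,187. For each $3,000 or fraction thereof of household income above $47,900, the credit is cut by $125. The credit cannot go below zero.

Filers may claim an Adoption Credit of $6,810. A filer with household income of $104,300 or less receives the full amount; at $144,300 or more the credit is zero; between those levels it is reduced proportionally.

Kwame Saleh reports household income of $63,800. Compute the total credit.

First-Time Homebuyer Credit: income exceeds $47,900 by $15,900, which is 6 full-or-partial $3,000 increments; reduction = 6 × $125 = $750, leaving $4,437.
Adoption Credit: $63,800 is at or below the $104,300 threshold, so the full $6,810 applies.
Total: $4,437 + $6,810 = $11,247.

$11,247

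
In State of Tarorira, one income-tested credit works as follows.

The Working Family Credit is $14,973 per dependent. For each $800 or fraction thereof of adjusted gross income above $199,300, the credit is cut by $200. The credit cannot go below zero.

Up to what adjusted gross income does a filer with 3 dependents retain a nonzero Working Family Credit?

Full credit = 3 × $14,973 = $44,919.
After 224 increments the reduction is 224 × $200 = $44,800, leaving $119; one more increment wipes it out. Increment 224 ends at excess 224 × $800 = $179,200, so the highest qualifying income is $199,300 + $179,200 = $378,500.

$378,500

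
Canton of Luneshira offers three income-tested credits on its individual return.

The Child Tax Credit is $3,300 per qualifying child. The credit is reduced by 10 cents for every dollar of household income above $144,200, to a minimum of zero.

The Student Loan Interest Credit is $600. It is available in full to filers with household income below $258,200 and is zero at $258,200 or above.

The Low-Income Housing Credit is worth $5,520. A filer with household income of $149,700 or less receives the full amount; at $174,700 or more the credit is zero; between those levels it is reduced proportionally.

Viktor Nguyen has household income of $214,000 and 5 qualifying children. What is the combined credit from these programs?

Child Tax Credit: base = 5 × $3,300 = $16,500. 10% of the $69,800 excess over $144,200 is $6,980; credit = $16,500 − $6,980 = $9,520.
Student Loan Interest Credit: $214,000 is below the $258,200 cutoff, so the full $600 applies.
Low-Income Housing Credit: $214,000 is at or above $174,700, so the credit is $0.
Total: $9,520 + $600 + $0 = $10,120.

$10,120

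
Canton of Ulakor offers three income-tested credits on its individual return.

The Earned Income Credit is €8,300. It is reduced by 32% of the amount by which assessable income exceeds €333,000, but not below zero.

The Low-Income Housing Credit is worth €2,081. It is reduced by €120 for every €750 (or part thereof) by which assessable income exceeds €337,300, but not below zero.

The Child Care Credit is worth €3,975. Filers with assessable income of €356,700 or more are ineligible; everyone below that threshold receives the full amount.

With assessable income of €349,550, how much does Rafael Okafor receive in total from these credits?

Earned Income Credit: 32% of the €16,550 excess over €333,000 is €5,296; credit = €8,300 − €5,296 = €3,004.
Low-Income Housing Credit: income exceeds €337,300 by €12,250, which is 17 full-or-partial €750 increments; reduction = 17 × €120 = €2,040, leaving €41.
Child Care Credit: €349,550 is below the €356,700 cutoff, so the full €3,975 applies.
Total: €3,004 + €41 + €3,975 = €7,020.

€7,020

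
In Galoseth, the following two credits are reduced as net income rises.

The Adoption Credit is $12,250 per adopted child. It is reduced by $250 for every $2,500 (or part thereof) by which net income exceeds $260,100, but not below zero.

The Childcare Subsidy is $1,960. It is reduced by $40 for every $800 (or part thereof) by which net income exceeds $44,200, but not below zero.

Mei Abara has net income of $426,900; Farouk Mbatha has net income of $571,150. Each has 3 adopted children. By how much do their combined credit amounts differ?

$14,500

Mei ($426,900): Adoption Credit: base = 3 × $12,250 = $36,750. income exceeds $260,100 by $166,800, which is 67 full-or-partial $2,500 increments; reduction = 67 × $250 = $16,750, leaving $20,000. Childcare Subsidy: income exceeds $44,200 by $382,700 → 479 increments × $40 = $19,160 ≥ base, so the credit is $0. total $20,000 + $0 = $20,000
Farouk ($571,150): Adoption Credit: base = 3 × $12,250 = $36,750. income exceeds $260,100 by $311,050, which is 125 full-or-partial $2,500 increments; reduction = 125 × $250 = $31,250, leaving $5,500. Childcare Subsidy: income exceeds $44,200 by $526,950 → 659 increments × $40 = $26,360 ≥ base, so the credit is $0. total $5,500 + $0 = $5,500
Difference: |$20,000 − $5,500| = $14,500.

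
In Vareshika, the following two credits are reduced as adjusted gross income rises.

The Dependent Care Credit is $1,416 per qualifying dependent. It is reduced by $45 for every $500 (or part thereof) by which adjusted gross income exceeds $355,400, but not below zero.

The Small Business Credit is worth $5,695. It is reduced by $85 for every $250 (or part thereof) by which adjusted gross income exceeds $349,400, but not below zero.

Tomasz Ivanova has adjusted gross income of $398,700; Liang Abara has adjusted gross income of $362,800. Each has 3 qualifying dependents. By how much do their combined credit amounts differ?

$4,345

Tomasz ($398,700): Dependent Care Credit: base = 3 × $1,416 = $4,248. income exceeds $355,400 by $43,300, which is 87 full-or-partial $500 increments; reduction = 87 × $45 = $3,915, leaving $333. Small Business Credit: income exceeds $349,400 by $49,300 → 198 increments × $85 = $16,830 ≥ base, so the credit is $0. total $333 + $0 = $333
Liang ($362,800): Dependent Care Credit: base = 3 × $1,416 = $4,248. income exceeds $355,400 by $7,400, which is 15 full-or-partial $500 increments; reduction = 15 × $45 = $675, leaving $3,573. Small Business Credit: income exceeds $349,400 by $13,400, which is 54 full-or-partial $250 increments; reduction = 54 × $85 = $4,590, leaving $1,105. total $3,573 + $1,105 = $4,678
Difference: |$333 − $4,678| = $4,345.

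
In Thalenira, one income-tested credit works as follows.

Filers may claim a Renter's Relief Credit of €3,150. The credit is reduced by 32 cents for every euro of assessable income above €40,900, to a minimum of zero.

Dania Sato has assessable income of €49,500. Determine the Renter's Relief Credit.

Renter's Relief Credit: 32% of the €8,600 excess over €40,900 is €2,752; credit = €3,150 − €2,752 = €398.

€398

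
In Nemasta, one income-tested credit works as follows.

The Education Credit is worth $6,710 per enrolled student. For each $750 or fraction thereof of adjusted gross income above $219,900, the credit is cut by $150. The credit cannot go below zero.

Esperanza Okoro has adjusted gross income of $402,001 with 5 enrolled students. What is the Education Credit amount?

$0

Education Credit: base = 5 × $6,710 = $33,550. income exceeds $219,900 by $182,101 → 243 increments × $150 = $36,450 ≥ base, so the credit is $0.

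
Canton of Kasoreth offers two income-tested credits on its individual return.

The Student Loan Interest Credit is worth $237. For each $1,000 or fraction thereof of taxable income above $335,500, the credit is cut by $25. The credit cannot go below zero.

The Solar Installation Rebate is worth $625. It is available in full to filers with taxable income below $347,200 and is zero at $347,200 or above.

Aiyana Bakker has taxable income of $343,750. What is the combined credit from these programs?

$637

Student Loan Interest Credit: income exceeds $335,500 by $8,250, which is 9 full-or-partial $1,000 increments; reduction = 9 × $25 = $225, leaving $12.
Solar Installation Rebate: $343,750 is below the $347,200 cutoff, so the full $625 applies.
Total: $12 + $625 = $637.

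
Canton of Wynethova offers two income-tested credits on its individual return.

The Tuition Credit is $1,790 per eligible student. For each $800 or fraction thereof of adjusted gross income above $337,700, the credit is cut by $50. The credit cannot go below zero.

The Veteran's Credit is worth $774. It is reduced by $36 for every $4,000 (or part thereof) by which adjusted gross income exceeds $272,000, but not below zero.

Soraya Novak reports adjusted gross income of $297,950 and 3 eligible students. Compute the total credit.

$5,892

Tuition Credit: base = 3 × $1,790 = $5,370. $297,950 is at or below the $337,700 threshold, so the full $5,370 applies.
Veteran's Credit: income exceeds $272,000 by $25,950, which is 7 full-or-partial $4,000 increments; reduction = 7 × $36 = $252, leaving $522.
Total: $5,370 + $522 = $5,892.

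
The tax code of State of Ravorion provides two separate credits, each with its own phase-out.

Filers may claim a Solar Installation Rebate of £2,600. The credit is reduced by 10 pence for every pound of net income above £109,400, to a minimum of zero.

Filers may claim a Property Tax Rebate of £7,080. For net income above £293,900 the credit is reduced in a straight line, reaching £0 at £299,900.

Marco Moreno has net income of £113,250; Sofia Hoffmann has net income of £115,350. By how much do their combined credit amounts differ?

Marco (£113,250): Solar Installation Rebate: 10% of the £3,850 excess over £109,400 is £385; credit = £2,600 − £385 = £2,215. Property Tax Rebate: £113,250 is at or below the £293,900 threshold, so the full £7,080 applies. total £2,215 + £7,080 = £9,295
Sofia (£115,350): Solar Installation Rebate: 10% of the £5,950 excess over £109,400 is £595; credit = £2,600 − £595 = £2,005. Property Tax Rebate: £115,350 is at or below the £293,900 threshold, so the full £7,080 applies. total £2,005 + £7,080 = £9,085
Difference: |£9,295 − £9,085| = £210.

£210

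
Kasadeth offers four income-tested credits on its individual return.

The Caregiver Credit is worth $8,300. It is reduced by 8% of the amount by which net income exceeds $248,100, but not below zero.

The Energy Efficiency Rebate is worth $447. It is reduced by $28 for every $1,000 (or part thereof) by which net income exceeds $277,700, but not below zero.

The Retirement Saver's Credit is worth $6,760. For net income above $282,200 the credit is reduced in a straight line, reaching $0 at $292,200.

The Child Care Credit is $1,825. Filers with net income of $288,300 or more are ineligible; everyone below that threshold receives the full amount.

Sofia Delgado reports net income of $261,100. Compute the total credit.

$16,292

Caregiver Credit: 8% of the $13,000 excess over $248,100 is $1,040; credit = $8,300 − $1,040 = $7,260.
Energy Efficiency Rebate: $261,100 is at or below the $277,700 threshold, so the full $447 applies.
Retirement Saver's Credit: $261,100 is at or below the $282,200 threshold, so the full $6,760 applies.
Child Care Credit: $261,100 is below the $288,300 cutoff, so the full $1,825 applies.
Total: $7,260 + $447 + $6,760 + $1,825 = $16,292.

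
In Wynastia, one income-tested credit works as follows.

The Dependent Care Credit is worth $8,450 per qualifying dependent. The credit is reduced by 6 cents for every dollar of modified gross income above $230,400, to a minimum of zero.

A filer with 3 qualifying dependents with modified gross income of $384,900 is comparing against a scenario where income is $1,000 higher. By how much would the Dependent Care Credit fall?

At $384,900 — base = 3 × $8,450 = $25,350. 6% of the $154,500 excess over $230,400 is $9,270; credit = $25,350 − $9,270 = $16,080.
At $385,900 — base = 3 × $8,450 = $25,350. 6% of the $155,500 excess over $230,400 is $9,330; credit = $25,350 − $9,330 = $16,020.
Lost: $16,080 − $16,020 = $60.

$60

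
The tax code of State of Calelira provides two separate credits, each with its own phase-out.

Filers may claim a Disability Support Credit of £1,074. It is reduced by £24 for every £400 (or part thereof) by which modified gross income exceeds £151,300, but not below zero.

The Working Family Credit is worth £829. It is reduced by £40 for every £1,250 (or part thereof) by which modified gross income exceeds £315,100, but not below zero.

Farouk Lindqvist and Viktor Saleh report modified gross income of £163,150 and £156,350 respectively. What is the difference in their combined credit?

£408

Farouk (£163,150): Disability Support Credit: income exceeds £151,300 by £11,850, which is 30 full-or-partial £400 increments; reduction = 30 × £24 = £720, leaving £354. Working Family Credit: £163,150 is at or below the £315,100 threshold, so the full £829 applies. total £354 + £829 = £1,183
Viktor (£156,350): Disability Support Credit: income exceeds £151,300 by £5,050, which is 13 full-or-partial £400 increments; reduction = 13 × £24 = £312, leaving £762. Working Family Credit: £156,350 is at or below the £315,100 threshold, so the full £829 applies. total £762 + £829 = £1,591
Difference: |£1,183 − £1,591| = £408.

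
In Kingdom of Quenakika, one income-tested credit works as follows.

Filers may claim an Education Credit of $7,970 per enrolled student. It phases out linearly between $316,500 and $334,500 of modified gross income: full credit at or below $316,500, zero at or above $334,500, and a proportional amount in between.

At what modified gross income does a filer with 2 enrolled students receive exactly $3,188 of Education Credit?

$330,900

Full credit = 2 × $7,970 = $15,940.
$3,188 is 3,188/15,940 of the full $15,940, so 12,752/15,940 of the $18,000 range has been used: income = $316,500 + $18,000 × 12,752/15,940 = $330,900.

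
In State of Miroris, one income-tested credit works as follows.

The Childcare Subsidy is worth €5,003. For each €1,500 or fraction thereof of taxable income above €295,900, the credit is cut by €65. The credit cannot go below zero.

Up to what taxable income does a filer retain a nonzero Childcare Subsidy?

€409,900

After 76 increments the reduction is 76 × €65 = €4,940, leaving €63; one more increment wipes it out. Increment 76 ends at excess 76 × €1,500 = €114,000, so the highest qualifying income is €295,900 + €114,000 = €409,900.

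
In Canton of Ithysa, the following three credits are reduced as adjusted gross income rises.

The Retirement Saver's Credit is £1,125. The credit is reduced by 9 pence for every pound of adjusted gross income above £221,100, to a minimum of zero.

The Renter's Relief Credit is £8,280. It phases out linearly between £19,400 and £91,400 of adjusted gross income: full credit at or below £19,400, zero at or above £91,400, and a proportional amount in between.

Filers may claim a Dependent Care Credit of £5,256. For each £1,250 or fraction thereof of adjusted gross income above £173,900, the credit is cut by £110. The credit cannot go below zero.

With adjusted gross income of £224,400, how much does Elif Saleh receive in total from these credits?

£1,574

Retirement Saver's Credit: 9% of the £3,300 excess over £221,100 is £297; credit = £1,125 − £297 = £828.
Renter's Relief Credit: £224,400 is at or above £91,400, so the credit is £0.
Dependent Care Credit: income exceeds £173,900 by £50,500, which is 41 full-or-partial £1,250 increments; reduction = 41 × £110 = £4,510, leaving £746.
Total: £828 + £0 + £746 = £1,574.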